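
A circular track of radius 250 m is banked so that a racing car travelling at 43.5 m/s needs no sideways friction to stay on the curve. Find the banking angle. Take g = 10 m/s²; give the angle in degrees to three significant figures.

With no friction, the horizontal component of the normal force provides the centripetal force: N sinθ = mv²/r, while N cosθ = mg vertically.
Dividing: tanθ = v²/(r g) = (43.5)²/(250 × 10.0) = 1892/2500 = 0.7569.
θ = arctan(0.7569) = 37.12°.

37.1°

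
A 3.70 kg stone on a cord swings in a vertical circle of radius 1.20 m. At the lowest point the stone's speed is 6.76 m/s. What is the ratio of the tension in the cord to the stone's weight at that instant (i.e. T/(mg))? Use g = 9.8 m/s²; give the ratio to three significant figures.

4.89

At the bottom, T − mg = mv²/r, so T = m(v²/r + g) and T/(mg) = v²/(rg) + 1 = (6.76)²/(1.20 × 9.8) + 1 = 3.886 + 1 = 4.886.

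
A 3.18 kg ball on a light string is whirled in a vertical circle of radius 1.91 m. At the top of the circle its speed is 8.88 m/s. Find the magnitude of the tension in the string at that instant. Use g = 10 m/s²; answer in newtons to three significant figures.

At the top, both T and the weight mg point inward (toward the centre), so T + mg = mv²/r.
T = m(v²/r − g) = 3.18 × ((8.88)²/1.91 − 10.0) = 3.18 × (41.29 − 10.0) = 3.18 × 31.29 = 99.49 N.

99.5 N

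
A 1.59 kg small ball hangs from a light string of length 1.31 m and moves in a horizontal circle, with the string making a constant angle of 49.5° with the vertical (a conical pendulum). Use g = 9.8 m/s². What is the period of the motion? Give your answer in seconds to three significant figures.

1.85 s

r = L sinθ = 0.9961 m. From T sinθ = mω²r and T cosθ = mg: tanθ = ω²r/g, so ω² = g tanθ / r = g/(L cosθ).
ω = √(g/(L cosθ)) = √(9.8/(1.31 × 0.6494)) = √11.52 = 3.394 rad/s.
Period = 2π/ω = 1.851 s.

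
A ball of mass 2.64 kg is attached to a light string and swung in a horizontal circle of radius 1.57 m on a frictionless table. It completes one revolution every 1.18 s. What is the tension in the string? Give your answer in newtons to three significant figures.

118 N

v = 2πr/T = 2π × 1.57/1.18 = 8.360 m/s.
The tension is the only horizontal force, so it supplies the full centripetal force: T = m v²/r = 2.64 × (8.360)²/1.57 = 2.64 × 69.89/1.57 = 117.5 N.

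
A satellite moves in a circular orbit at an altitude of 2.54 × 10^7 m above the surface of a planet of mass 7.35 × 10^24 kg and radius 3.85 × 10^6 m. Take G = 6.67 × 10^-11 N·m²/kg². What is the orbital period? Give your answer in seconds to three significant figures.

r = R + h = 3.85 × 10^6 + 2.54 × 10^7 = 2.925 × 10^7 m. Gravity provides the centripetal force: G M m / r² = m v² / r ⇒ v = √(GM/r) = 4094 m/s.
T = 2πr/v = 2π × 2.925 × 10^7 / 4094 = 44890 s.

44900 s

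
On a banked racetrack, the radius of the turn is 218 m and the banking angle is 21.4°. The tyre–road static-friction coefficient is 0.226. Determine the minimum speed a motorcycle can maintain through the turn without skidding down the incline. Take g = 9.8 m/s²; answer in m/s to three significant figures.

At the minimum speed, friction acts up the slope at its limiting value f = μN. Radially (horizontal, toward centre): N sinθ − μN cosθ = mv²/r. Vertically: N cosθ + μN sinθ = mg.
Dividing: v² = r g (sinθ − μcosθ)/(cosθ + μsinθ).
sinθ − μcosθ = 0.3649 − 0.226×0.9311 = 0.1545; cosθ + μsinθ = 0.9311 + 0.226×0.3649 = 1.014.
v² = 218 × 9.8 × 0.1545/1.014 = 325.6 m²/s², so v = 18.04 m/s.

18.0 m/s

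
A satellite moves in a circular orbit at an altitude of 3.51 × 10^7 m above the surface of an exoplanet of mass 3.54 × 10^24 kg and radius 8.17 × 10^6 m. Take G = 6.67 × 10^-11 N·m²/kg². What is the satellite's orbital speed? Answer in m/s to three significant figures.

Orbital radius r = R + h = 8.17 × 10^6 + 3.51 × 10^7 = 4.327 × 10^7 m.
Gravity supplies the centripetal force: G M m / r² = m v² / r, so v = √(GM/r).
v = √(6.67 × 10^-11 × 3.54 × 10^24 / 4.327 × 10^7) = √(5.457 × 10^6) = 2336 m/s.

2340 m/s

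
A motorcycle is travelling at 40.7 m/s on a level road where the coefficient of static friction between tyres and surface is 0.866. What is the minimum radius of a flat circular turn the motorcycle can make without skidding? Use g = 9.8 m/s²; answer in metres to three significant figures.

At the limit, μ_s m g = m v²/r, so r_min = v²/(μ_s g) = (40.7)²/(0.866 × 9.8) = 1656/8.487 = 195.2 m.

195 m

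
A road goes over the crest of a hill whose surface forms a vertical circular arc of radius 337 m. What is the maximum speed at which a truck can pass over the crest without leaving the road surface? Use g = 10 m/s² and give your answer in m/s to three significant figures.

At the crest the centre of the circle is below the truck, so the net downward (centripetal) force is mg − N = mv²/r.
The truck leaves the road when N → 0, giving v_max = √(g r) = √(10.0 × 337) = 58.05 m/s.

58.1 m/s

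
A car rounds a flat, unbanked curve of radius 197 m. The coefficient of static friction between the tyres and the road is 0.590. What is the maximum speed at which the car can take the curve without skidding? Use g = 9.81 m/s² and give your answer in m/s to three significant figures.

On a flat curve, static friction is the only horizontal force, so it must supply the full centripetal force: μ_s m g = m v²/r.
Mass cancels: v_max = √(μ_s g r) = √(0.590 × 9.81 × 197) = √1140 = 33.77 m/s.

33.8 m/s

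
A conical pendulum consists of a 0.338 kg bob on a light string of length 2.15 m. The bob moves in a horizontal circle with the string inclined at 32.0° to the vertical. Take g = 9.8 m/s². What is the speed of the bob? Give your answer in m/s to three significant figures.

The radius of the circle is r = L sinθ = 2.15 × sin 32.0° = 1.139 m.
Horizontally T sinθ = mv²/r and vertically T cosθ = mg, so tanθ = v²/(rg).
v = √(r g tanθ) = √(1.139 × 9.8 × 0.6249) = √6.977 = 2.641 m/s.

2.64 m/s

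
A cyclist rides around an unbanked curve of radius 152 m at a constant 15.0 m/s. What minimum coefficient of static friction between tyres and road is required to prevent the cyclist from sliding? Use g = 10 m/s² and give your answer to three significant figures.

Friction provides the centripetal force: μ_s m g = m v²/r, so μ_s = v²/(g r) = (15.00)²/(10.0 × 152) = 225.0/1520 = 0.1480.

0.148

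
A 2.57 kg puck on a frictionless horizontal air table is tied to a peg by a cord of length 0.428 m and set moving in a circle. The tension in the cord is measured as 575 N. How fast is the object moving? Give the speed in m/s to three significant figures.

T = m v²/r ⇒ v = √(T r / m) = √(575 × 0.428 / 2.57) = √95.76 = 9.786 m/s.

9.79 m/s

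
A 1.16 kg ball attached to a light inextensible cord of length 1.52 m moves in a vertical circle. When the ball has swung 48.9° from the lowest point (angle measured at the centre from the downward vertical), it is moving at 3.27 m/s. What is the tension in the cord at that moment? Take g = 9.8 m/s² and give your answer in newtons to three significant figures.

15.6 N

Take the radial direction toward the centre of the circle as positive. The component of the weight along the string toward the centre is −mg cos φ (φ measured from the bottom), so Newton's second law along the string gives T − mg cos φ = m v²/r.
cos 48.9° = 0.6574, so T = m(v²/r + g cos φ) = 1.16 × ((3.27)²/1.52 + 9.8 × 0.6574) = 1.16 × (7.035 + (6.442)) = 1.16 × 13.48 = 15.63 N.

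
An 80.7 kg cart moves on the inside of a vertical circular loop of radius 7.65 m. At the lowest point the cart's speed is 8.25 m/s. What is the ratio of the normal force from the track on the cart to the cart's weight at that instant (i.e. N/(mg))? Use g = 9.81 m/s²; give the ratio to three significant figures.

1.91

At the bottom, N − mg = mv²/r, so N = m(v²/r + g) and N/(mg) = v²/(rg) + 1 = (8.25)²/(7.65 × 9.81) + 1 = 0.9069 + 1 = 1.907.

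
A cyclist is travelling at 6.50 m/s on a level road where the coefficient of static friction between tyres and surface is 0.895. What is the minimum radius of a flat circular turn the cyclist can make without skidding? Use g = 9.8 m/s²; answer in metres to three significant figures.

4.82 m

At the limit, μ_s m g = m v²/r, so r_min = v²/(μ_s g) = (6.50)²/(0.895 × 9.8) = 42.25/8.771 = 4.817 m.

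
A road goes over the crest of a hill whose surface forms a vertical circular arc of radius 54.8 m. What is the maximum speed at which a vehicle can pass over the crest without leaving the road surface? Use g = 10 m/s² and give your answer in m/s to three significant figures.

23.4 m/s

At the crest the centre of the circle is below the vehicle, so the net downward (centripetal) force is mg − N = mv²/r.
The vehicle leaves the road when N → 0, giving v_max = √(g r) = √(10.0 × 54.8) = 23.41 m/s.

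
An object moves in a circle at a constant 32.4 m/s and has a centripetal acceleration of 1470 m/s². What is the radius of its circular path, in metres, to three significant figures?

a_c = v²/r ⇒ r = v²/a_c = (32.4)²/1470 = 1050/1470 = 0.7141 m.

0.714 m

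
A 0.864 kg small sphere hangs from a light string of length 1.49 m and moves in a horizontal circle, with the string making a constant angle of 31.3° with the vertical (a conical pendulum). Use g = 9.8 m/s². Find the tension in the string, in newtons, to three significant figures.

Vertically the bob has no acceleration, so T cosθ = mg.
T = mg/cosθ = 0.864 × 9.8 / cos 31.3° = 8.467/0.8545 = 9.909 N.

9.91 N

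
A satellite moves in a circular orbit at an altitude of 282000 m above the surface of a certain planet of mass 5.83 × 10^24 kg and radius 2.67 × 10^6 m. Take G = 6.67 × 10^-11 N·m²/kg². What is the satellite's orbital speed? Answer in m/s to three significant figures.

Orbital radius r = R + h = 2.67 × 10^6 + 282000 = 2.952 × 10^6 m.
Gravity supplies the centripetal force: G M m / r² = m v² / r, so v = √(GM/r).
v = √(6.67 × 10^-11 × 5.83 × 10^24 / 2.952 × 10^6) = √(1.317 × 10^8) = 11480 m/s.

11500 m/s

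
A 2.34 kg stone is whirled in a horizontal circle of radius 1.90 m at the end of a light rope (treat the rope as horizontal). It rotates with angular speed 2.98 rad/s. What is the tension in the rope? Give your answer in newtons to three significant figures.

39.5 N

v = ωr = 2.98 × 1.90 = 5.662 m/s.
The tension is the only horizontal force, so it supplies the full centripetal force: T = m v²/r = 2.34 × (5.662)²/1.90 = 2.34 × 32.06/1.90 = 39.48 N.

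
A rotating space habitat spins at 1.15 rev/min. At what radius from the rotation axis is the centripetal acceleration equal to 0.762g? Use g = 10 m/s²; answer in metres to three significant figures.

525 m

ω = 1.15 rev/min × 2π/60 = 0.1204 rad/s.
a_c = ω²r = 0.762g ⇒ r = 0.762 × 10.0 / (0.1204)² = 7.620/0.01450 = 525.4 m.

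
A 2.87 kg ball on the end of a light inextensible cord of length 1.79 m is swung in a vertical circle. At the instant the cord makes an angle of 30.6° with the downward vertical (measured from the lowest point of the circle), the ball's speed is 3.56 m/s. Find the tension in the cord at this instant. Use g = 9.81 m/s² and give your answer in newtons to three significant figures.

Take the radial direction toward the centre of the circle as positive. The component of the weight along the string toward the centre is −mg cos φ (φ measured from the bottom), so Newton's second law along the string gives T − mg cos φ = m v²/r.
cos 30.6° = 0.8607, so T = m(v²/r + g cos φ) = 2.87 × ((3.56)²/1.79 + 9.81 × 0.8607) = 2.87 × (7.080 + (8.444)) = 2.87 × 15.52 = 44.55 N.

44.6 N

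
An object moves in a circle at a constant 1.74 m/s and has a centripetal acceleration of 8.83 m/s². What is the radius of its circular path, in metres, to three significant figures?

0.343 m

a_c = v²/r ⇒ r = v²/a_c = (1.74)²/8.83 = 3.028/8.83 = 0.3429 m.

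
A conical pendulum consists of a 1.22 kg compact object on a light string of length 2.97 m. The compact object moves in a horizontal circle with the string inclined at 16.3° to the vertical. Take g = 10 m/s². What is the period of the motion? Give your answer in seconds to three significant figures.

r = L sinθ = 0.8336 m. From T sinθ = mω²r and T cosθ = mg: tanθ = ω²r/g, so ω² = g tanθ / r = g/(L cosθ).
ω = √(g/(L cosθ)) = √(10.0/(2.97 × 0.9598)) = √3.508 = 1.873 rad/s.
Period = 2π/ω = 3.355 s.

3.35 s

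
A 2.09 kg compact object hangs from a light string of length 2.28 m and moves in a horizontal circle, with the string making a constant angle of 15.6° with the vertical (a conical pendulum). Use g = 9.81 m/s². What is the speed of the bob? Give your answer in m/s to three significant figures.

1.30 m/s

The radius of the circle is r = L sinθ = 2.28 × sin 15.6° = 0.6131 m.
Horizontally T sinθ = mv²/r and vertically T cosθ = mg, so tanθ = v²/(rg).
v = √(r g tanθ) = √(0.6131 × 9.81 × 0.2792) = √1.679 = 1.296 m/s.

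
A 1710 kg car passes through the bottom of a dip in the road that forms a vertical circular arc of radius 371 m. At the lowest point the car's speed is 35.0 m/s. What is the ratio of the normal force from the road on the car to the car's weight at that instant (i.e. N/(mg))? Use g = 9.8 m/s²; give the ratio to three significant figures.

At the bottom, N − mg = mv²/r, so N = m(v²/r + g) and N/(mg) = v²/(rg) + 1 = (35.0)²/(371 × 9.8) + 1 = 0.3369 + 1 = 1.337.

1.34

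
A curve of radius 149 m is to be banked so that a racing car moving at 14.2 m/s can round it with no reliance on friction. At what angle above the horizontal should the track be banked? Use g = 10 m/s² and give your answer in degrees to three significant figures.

7.71°

With no friction, the horizontal component of the normal force provides the centripetal force: N sinθ = mv²/r, while N cosθ = mg vertically.
Dividing: tanθ = v²/(r g) = (14.2)²/(149 × 10.0) = 201.6/1490 = 0.1353.
θ = arctan(0.1353) = 7.707°.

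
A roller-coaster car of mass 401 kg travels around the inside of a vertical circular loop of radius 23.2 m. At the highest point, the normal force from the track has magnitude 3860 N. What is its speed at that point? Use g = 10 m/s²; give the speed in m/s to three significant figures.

At the top, N + mg = mv²/r, so v = √(r(N/m + g)) = √(23.2 × (3860/401 + 10.0)) = √(23.2 × 19.63) = √455.3 = 21.34 m/s.

21.3 m/s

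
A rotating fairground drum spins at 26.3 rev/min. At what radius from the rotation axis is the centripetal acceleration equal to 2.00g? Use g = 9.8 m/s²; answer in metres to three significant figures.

ω = 26.3 rev/min × 2π/60 = 2.754 rad/s.
a_c = ω²r = 2.00g ⇒ r = 2.00 × 9.8 / (2.754)² = 19.60/7.585 = 2.584 m.

2.58 m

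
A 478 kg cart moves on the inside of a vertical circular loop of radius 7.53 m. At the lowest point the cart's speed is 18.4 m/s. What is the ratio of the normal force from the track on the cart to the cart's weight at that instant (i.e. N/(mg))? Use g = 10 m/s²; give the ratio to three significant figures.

At the bottom, N − mg = mv²/r, so N = m(v²/r + g) and N/(mg) = v²/(rg) + 1 = (18.4)²/(7.53 × 10.0) + 1 = 4.496 + 1 = 5.496.

5.50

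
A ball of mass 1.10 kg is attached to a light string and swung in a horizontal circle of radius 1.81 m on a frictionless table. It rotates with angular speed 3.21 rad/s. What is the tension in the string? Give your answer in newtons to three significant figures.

20.5 N

v = ωr = 3.21 × 1.81 = 5.810 m/s.
The tension is the only horizontal force, so it supplies the full centripetal force: T = m v²/r = 1.10 × (5.810)²/1.81 = 1.10 × 33.76/1.81 = 20.52 N.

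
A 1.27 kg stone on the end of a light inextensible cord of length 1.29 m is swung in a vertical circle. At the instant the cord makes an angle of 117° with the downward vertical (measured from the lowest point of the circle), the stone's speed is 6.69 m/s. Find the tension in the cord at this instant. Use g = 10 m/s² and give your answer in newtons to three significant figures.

Take the radial direction toward the centre of the circle as positive. The component of the weight along the string toward the centre is −mg cos φ (φ measured from the bottom), so Newton's second law along the string gives T − mg cos φ = m v²/r.
cos 117° = -0.4540, so T = m(v²/r + g cos φ) = 1.27 × ((6.69)²/1.29 + 10.0 × -0.4540) = 1.27 × (34.69 + (-4.540)) = 1.27 × 30.15 = 38.30 N.

38.3 N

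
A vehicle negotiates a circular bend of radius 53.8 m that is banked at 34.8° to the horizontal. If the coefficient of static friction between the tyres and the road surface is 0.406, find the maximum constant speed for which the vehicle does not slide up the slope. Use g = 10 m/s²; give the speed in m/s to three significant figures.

At the maximum speed, friction acts down the slope at its limiting value f = μN. Radially (horizontal, toward centre): N sinθ + μN cosθ = mv²/r. Vertically: N cosθ − μN sinθ = mg.
Dividing: v² = r g (sinθ + μcosθ)/(cosθ − μsinθ).
sinθ + μcosθ = 0.5707 + 0.406×0.8211 = 0.9041; cosθ − μsinθ = 0.8211 − 0.406×0.5707 = 0.5894.
v² = 53.8 × 10.0 × 0.9041/0.5894 = 825.2 m²/s², so v = 28.73 m/s.

28.7 m/s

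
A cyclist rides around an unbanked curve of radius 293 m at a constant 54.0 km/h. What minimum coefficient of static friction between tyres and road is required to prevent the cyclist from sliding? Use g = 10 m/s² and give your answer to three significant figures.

0.0768

v = 54.0/3.6 = 15.00 m/s.
Friction provides the centripetal force: μ_s m g = m v²/r, so μ_s = v²/(g r) = (15.00)²/(10.0 × 293) = 225.0/2930 = 0.07679.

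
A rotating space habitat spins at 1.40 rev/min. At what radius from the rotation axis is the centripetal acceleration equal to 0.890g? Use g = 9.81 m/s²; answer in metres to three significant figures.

406 m

ω = 1.40 rev/min × 2π/60 = 0.1466 rad/s.
a_c = ω²r = 0.890g ⇒ r = 0.890 × 9.81 / (0.1466)² = 8.731/0.02149 = 406.2 m.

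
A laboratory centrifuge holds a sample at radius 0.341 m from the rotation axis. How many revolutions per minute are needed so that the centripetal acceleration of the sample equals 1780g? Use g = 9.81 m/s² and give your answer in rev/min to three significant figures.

2160 rev/min

Require ω²r = 1780g, so ω = √(1780 × 9.81/0.341) = 226.3 rad/s.
In rev/min: ω × 60/(2π) = 226.3 × 60/(2π) = 2161 rev/min.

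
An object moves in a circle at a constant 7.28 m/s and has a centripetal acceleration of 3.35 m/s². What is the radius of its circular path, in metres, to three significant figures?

15.8 m

a_c = v²/r ⇒ r = v²/a_c = (7.28)²/3.35 = 53.00/3.35 = 15.82 m.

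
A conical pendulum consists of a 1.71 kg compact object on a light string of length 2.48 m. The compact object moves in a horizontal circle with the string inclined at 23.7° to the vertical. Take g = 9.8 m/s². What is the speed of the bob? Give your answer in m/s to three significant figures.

2.07 m/s

The radius of the circle is r = L sinθ = 2.48 × sin 23.7° = 0.9968 m.
Horizontally T sinθ = mv²/r and vertically T cosθ = mg, so tanθ = v²/(rg).
v = √(r g tanθ) = √(0.9968 × 9.8 × 0.4390) = √4.288 = 2.071 m/s.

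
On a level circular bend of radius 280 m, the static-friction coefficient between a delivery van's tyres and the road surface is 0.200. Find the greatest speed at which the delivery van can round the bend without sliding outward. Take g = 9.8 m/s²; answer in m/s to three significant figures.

The only inward force on a level bend is static friction, so at the limit f_s = μ_s N = μ_s m g = m v²/r.
Mass cancels: v_max = √(μ_s g r) = √(0.200 × 9.8 × 280) = √548.8 = 23.43 m/s.

23.4 m/s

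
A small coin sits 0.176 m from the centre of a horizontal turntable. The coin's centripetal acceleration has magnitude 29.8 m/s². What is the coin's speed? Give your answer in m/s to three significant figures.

2.29 m/s

a_c = v²/r ⇒ v = √(a_c · r) = √(29.8 × 0.176) = √5.245 = 2.290 m/s.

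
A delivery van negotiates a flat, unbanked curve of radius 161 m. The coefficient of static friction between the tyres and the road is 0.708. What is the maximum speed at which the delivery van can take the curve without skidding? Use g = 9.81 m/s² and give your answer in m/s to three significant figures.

33.4 m/s

The only inward force on a level bend is static friction, so at the limit f_s = μ_s N = μ_s m g = m v²/r.
Mass cancels: v_max = √(μ_s g r) = √(0.708 × 9.81 × 161) = √1118 = 33.44 m/s.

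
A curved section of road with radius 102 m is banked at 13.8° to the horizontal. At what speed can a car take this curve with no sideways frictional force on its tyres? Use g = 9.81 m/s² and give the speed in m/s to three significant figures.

15.7 m/s

On a frictionless banked curve, N sinθ = mv²/r and N cosθ = mg, so tanθ = v²/(rg).
v = √(r g tanθ) = √(102 × 9.81 × tan 13.8°) = √(102 × 9.81 × 0.2456) = √245.8 = 15.68 m/s.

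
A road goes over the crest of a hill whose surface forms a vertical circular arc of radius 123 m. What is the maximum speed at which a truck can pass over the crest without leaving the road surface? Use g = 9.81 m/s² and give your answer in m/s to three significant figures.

At the crest the centre of the circle is below the truck, so the net downward (centripetal) force is mg − N = mv²/r.
The truck leaves the road when N → 0, giving v_max = √(g r) = √(9.81 × 123) = 34.74 m/s.

34.7 m/s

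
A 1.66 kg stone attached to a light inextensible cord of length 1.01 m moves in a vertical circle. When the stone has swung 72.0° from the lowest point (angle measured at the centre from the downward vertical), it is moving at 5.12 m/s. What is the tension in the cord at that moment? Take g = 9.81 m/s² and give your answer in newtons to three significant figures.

Take the radial direction toward the centre of the circle as positive. The component of the weight along the string toward the centre is −mg cos φ (φ measured from the bottom), so Newton's second law along the string gives T − mg cos φ = m v²/r.
cos 72.0° = 0.3090, so T = m(v²/r + g cos φ) = 1.66 × ((5.12)²/1.01 + 9.81 × 0.3090) = 1.66 × (25.95 + (3.031)) = 1.66 × 28.99 = 48.12 N.

48.1 N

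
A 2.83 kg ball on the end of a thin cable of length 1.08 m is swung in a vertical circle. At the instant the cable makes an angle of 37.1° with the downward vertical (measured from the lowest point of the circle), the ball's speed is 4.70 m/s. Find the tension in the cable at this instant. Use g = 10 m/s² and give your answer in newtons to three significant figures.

80.5 N

Take the radial direction toward the centre of the circle as positive. The component of the weight along the string toward the centre is −mg cos φ (φ measured from the bottom), so Newton's second law along the string gives T − mg cos φ = m v²/r.
cos 37.1° = 0.7976, so T = m(v²/r + g cos φ) = 2.83 × ((4.70)²/1.08 + 10.0 × 0.7976) = 2.83 × (20.45 + (7.976)) = 2.83 × 28.43 = 80.46 N.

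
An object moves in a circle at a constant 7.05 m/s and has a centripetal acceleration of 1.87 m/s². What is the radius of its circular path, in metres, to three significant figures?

26.6 m

a_c = v²/r ⇒ r = v²/a_c = (7.05)²/1.87 = 49.70/1.87 = 26.58 m.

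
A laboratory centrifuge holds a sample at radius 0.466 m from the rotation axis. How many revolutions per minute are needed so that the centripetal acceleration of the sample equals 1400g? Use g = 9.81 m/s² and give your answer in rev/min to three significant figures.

1640 rev/min

Require ω²r = 1400g, so ω = √(1400 × 9.81/0.466) = 171.7 rad/s.
In rev/min: ω × 60/(2π) = 171.7 × 60/(2π) = 1639 rev/min.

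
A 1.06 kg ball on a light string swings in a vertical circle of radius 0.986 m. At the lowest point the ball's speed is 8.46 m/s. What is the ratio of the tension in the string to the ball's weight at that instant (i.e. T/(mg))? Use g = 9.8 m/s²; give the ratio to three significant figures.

At the bottom, T − mg = mv²/r, so T = m(v²/r + g) and T/(mg) = v²/(rg) + 1 = (8.46)²/(0.986 × 9.8) + 1 = 7.407 + 1 = 8.407.

8.41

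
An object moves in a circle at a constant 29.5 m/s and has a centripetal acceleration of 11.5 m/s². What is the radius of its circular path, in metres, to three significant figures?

a_c = v²/r ⇒ r = v²/a_c = (29.5)²/11.5 = 870.2/11.5 = 75.67 m.

75.7 m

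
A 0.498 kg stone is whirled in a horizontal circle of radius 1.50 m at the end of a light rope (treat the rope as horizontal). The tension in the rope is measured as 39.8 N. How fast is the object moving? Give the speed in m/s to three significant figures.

10.9 m/s

T = m v²/r ⇒ v = √(T r / m) = √(39.8 × 1.50 / 0.498) = √119.9 = 10.95 m/s.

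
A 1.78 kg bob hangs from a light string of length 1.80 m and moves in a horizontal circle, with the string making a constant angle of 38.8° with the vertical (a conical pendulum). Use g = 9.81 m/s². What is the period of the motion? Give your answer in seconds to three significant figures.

2.38 s

r = L sinθ = 1.128 m. From T sinθ = mω²r and T cosθ = mg: tanθ = ω²r/g, so ω² = g tanθ / r = g/(L cosθ).
ω = √(g/(L cosθ)) = √(9.81/(1.80 × 0.7793)) = √6.993 = 2.644 rad/s.
Period = 2π/ω = 2.376 s.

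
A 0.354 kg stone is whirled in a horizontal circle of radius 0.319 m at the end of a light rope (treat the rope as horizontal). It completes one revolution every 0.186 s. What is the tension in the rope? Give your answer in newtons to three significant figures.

129 N

v = 2πr/T = 2π × 0.319/0.186 = 10.78 m/s.
The tension is the only horizontal force, so it supplies the full centripetal force: T = m v²/r = 0.354 × (10.78)²/0.319 = 0.354 × 116.1/0.319 = 128.9 N.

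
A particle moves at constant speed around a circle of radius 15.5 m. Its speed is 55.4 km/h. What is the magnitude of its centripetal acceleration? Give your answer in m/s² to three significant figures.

v = 55.4 km/h = 55.4/3.6 = 15.39 m/s.
a_c = v²/r = (15.39)²/15.5 = 236.8/15.5 = 15.28 m/s².

15.3 m/s²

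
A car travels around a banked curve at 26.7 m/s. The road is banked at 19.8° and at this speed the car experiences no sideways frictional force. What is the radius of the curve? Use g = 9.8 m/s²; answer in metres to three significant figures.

Frictionless banking: tanθ = v²/(rg), so r = v²/(g tanθ).
r = (26.7)²/(9.8 × tan 19.8°) = 712.9/(9.8 × 0.3600) = 712.9/3.528 = 202.1 m.

202 m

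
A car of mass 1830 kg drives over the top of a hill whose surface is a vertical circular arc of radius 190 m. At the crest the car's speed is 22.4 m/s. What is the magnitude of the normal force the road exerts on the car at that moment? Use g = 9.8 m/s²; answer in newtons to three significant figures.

13100 N

At the crest the centripetal acceleration points downward (toward the centre of the arc), so mg − N = mv²/r.
N = m(g − v²/r) = 1830 × (9.8 − (22.4)²/190) = 1830 × (9.8 − 2.641) = 1830 × 7.159 = 13100 N.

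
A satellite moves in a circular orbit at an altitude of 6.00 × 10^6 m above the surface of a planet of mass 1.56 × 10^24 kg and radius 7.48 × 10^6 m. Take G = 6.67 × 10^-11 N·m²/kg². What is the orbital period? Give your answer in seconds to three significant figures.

30500 s

r = R + h = 7.48 × 10^6 + 6.00 × 10^6 = 1.348 × 10^7 m. Gravity provides the centripetal force: G M m / r² = m v² / r ⇒ v = √(GM/r) = 2778 m/s.
T = 2πr/v = 2π × 1.348 × 10^7 / 2778 = 30490 s.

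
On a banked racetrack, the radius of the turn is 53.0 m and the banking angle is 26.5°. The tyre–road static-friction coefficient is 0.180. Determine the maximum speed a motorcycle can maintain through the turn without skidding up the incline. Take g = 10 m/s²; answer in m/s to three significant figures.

19.9 m/s

At the maximum speed, friction acts down the slope at its limiting value f = μN. Radially (horizontal, toward centre): N sinθ + μN cosθ = mv²/r. Vertically: N cosθ − μN sinθ = mg.
Dividing: v² = r g (sinθ + μcosθ)/(cosθ − μsinθ).
sinθ + μcosθ = 0.4462 + 0.180×0.8949 = 0.6073; cosθ − μsinθ = 0.8949 − 0.180×0.4462 = 0.8146.
v² = 53.0 × 10.0 × 0.6073/0.8146 = 395.1 m²/s², so v = 19.88 m/s.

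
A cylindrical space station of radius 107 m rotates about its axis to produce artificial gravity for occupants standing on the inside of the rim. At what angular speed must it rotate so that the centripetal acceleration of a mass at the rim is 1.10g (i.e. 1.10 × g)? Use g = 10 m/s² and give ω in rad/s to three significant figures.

Centripetal acceleration a_c = ω²r. Setting ω²r = 1.10g:
ω = √(1.10g / r) = √(1.10 × 10.0 / 107) = √0.1028 = 0.3206 rad/s.

0.321 rad/s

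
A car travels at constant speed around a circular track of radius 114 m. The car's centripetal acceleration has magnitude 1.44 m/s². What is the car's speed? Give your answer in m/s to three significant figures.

12.8 m/s

a_c = v²/r ⇒ v = √(a_c · r) = √(1.44 × 114) = √164.2 = 12.81 m/s.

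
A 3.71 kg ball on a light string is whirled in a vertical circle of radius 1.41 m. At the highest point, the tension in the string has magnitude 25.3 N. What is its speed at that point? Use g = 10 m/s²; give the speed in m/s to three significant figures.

4.87 m/s

At the top, T + mg = mv²/r, so v = √(r(T/m + g)) = √(1.41 × (25.3/3.71 + 10.0)) = √(1.41 × 16.82) = √23.72 = 4.870 m/s.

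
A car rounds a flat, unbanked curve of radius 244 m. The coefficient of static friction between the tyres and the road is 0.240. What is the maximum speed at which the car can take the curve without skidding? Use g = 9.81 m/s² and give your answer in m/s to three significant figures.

24.0 m/s

On a flat curve, static friction is the only horizontal force, so it must supply the full centripetal force: μ_s m g = m v²/r.
Mass cancels: v_max = √(μ_s g r) = √(0.240 × 9.81 × 244) = √574.5 = 23.97 m/s.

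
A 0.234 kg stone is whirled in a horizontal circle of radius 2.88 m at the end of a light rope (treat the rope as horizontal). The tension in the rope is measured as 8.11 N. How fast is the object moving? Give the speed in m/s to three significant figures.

9.99 m/s

T = m v²/r ⇒ v = √(T r / m) = √(8.11 × 2.88 / 0.234) = √99.82 = 9.991 m/s.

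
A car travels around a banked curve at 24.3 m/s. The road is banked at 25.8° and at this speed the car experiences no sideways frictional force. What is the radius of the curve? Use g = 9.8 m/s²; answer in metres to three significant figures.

Frictionless banking: tanθ = v²/(rg), so r = v²/(g tanθ).
r = (24.3)²/(9.8 × tan 25.8°) = 590.5/(9.8 × 0.4834) = 590.5/4.738 = 124.6 m.

125 m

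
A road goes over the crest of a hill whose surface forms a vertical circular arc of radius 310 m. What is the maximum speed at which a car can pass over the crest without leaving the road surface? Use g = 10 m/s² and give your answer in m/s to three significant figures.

At the crest the centre of the circle is below the car, so the net downward (centripetal) force is mg − N = mv²/r.
The car leaves the road when N → 0, giving v_max = √(g r) = √(10.0 × 310) = 55.68 m/s.

55.7 m/s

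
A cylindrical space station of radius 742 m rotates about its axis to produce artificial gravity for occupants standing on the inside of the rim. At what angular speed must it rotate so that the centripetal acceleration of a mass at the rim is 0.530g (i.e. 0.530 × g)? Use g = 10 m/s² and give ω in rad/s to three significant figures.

0.0845 rad/s

Centripetal acceleration a_c = ω²r. Setting ω²r = 0.530g:
ω = √(0.530g / r) = √(0.530 × 10.0 / 742) = √0.007143 = 0.08452 rad/s.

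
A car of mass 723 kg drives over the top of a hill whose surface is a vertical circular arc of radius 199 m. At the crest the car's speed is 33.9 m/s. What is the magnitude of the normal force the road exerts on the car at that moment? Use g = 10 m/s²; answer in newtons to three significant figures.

3050 N

At the crest the centripetal acceleration points downward (toward the centre of the arc), so mg − N = mv²/r.
N = m(g − v²/r) = 723 × (10.0 − (33.9)²/199) = 723 × (10.0 − 5.775) = 723 × 4.225 = 3055 N.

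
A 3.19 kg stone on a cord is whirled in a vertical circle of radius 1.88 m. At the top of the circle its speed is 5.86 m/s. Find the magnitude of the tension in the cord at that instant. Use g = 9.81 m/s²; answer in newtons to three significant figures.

At the top, both T and the weight mg point inward (toward the centre), so T + mg = mv²/r.
T = m(v²/r − g) = 3.19 × ((5.86)²/1.88 − 9.81) = 3.19 × (18.27 − 9.81) = 3.19 × 8.456 = 26.97 N.

27.0 N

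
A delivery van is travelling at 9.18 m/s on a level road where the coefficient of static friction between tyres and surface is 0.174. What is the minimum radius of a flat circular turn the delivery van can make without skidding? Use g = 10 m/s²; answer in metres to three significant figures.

48.4 m

At the limit, μ_s m g = m v²/r, so r_min = v²/(μ_s g) = (9.18)²/(0.174 × 10.0) = 84.27/1.740 = 48.43 m.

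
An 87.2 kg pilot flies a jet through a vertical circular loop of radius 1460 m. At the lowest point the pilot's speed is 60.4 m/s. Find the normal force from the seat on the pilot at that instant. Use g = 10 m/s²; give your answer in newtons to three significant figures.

At the lowest point, N points up (toward the centre) and the weight mg points down (away from the centre), so the net inward force is N − mg = mv²/r.
N = m(v²/r + g) = 87.2 × ((60.4)²/1460 + 10.0) = 87.2 × (2.499 + 10.0) = 87.2 × 12.50 = 1090 N.

1090 N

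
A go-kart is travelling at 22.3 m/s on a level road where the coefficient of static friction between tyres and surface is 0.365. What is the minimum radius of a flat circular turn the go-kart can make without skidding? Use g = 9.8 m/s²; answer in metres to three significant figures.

139 m

At the limit, μ_s m g = m v²/r, so r_min = v²/(μ_s g) = (22.3)²/(0.365 × 9.8) = 497.3/3.577 = 139.0 m.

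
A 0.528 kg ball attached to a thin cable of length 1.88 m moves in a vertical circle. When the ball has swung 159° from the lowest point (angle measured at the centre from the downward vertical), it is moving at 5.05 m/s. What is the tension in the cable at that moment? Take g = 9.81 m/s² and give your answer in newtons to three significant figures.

2.33 N

Take the radial direction toward the centre of the circle as positive. The component of the weight along the string toward the centre is −mg cos φ (φ measured from the bottom), so Newton's second law along the string gives T − mg cos φ = m v²/r.
cos 159° = -0.9336, so T = m(v²/r + g cos φ) = 0.528 × ((5.05)²/1.88 + 9.81 × -0.9336) = 0.528 × (13.57 + (-9.158)) = 0.528 × 4.407 = 2.327 N.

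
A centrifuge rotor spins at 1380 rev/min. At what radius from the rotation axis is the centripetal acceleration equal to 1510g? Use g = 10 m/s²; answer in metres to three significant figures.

ω = 1380 rev/min × 2π/60 = 144.5 rad/s.
a_c = ω²r = 1510g ⇒ r = 1510 × 10.0 / (144.5)² = 15100/20880 = 0.7230 m.

0.723 m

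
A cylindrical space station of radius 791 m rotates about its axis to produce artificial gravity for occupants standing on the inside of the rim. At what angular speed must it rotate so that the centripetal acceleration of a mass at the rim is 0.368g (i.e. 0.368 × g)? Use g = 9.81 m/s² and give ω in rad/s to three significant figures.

0.0676 rad/s

Centripetal acceleration a_c = ω²r. Setting ω²r = 0.368g:
ω = √(0.368g / r) = √(0.368 × 9.81 / 791) = √0.004564 = 0.06756 rad/s.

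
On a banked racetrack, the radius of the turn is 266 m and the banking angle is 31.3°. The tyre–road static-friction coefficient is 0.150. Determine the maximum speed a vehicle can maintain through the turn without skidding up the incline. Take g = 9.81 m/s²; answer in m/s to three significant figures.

46.7 m/s

At the maximum speed, friction acts down the slope at its limiting value f = μN. Radially (horizontal, toward centre): N sinθ + μN cosθ = mv²/r. Vertically: N cosθ − μN sinθ = mg.
Dividing: v² = r g (sinθ + μcosθ)/(cosθ − μsinθ).
sinθ + μcosθ = 0.5195 + 0.150×0.8545 = 0.6477; cosθ − μsinθ = 0.8545 − 0.150×0.5195 = 0.7765.
v² = 266 × 9.81 × 0.6477/0.7765 = 2176 m²/s², so v = 46.65 m/s.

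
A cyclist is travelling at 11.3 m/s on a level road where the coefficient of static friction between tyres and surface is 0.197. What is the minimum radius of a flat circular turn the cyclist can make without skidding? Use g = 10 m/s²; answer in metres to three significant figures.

At the limit, μ_s m g = m v²/r, so r_min = v²/(μ_s g) = (11.3)²/(0.197 × 10.0) = 127.7/1.970 = 64.82 m.

64.8 m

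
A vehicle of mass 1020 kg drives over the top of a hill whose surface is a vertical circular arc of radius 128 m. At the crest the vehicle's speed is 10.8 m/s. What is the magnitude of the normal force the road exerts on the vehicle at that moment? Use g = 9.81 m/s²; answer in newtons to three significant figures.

At the crest the centripetal acceleration points downward (toward the centre of the arc), so mg − N = mv²/r.
N = m(g − v²/r) = 1020 × (9.81 − (10.8)²/128) = 1020 × (9.81 − 0.9113) = 1020 × 8.899 = 9077 N.

9080 N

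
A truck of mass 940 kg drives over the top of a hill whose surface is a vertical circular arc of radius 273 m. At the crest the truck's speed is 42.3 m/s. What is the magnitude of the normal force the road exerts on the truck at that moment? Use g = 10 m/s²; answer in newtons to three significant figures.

At the crest the centripetal acceleration points downward (toward the centre of the arc), so mg − N = mv²/r.
N = m(g − v²/r) = 940 × (10.0 − (42.3)²/273) = 940 × (10.0 − 6.554) = 940 × 3.446 = 3239 N.

3240 N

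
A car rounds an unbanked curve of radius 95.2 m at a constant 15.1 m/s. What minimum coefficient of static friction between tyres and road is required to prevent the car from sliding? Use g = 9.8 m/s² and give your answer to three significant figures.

0.244

Friction provides the centripetal force: μ_s m g = m v²/r, so μ_s = v²/(g r) = (15.10)²/(9.8 × 95.2) = 228.0/933.0 = 0.2444.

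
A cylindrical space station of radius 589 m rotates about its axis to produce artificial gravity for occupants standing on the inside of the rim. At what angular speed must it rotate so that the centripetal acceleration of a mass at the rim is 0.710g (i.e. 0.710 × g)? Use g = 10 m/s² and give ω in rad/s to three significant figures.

0.110 rad/s

Centripetal acceleration a_c = ω²r. Setting ω²r = 0.710g:
ω = √(0.710g / r) = √(0.710 × 10.0 / 589) = √0.01205 = 0.1098 rad/s.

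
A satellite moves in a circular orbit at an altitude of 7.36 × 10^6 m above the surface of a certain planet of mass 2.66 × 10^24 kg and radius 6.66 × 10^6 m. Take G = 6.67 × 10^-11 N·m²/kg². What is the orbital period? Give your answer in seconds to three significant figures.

24800 s

r = R + h = 6.66 × 10^6 + 7.36 × 10^6 = 1.402 × 10^7 m. Gravity provides the centripetal force: G M m / r² = m v² / r ⇒ v = √(GM/r) = 3557 m/s.
T = 2πr/v = 2π × 1.402 × 10^7 / 3557 = 24760 s.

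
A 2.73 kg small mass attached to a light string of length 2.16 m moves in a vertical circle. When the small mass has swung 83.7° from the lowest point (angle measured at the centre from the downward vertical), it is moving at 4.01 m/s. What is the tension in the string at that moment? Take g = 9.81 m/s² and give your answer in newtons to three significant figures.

Take the radial direction toward the centre of the circle as positive. The component of the weight along the string toward the centre is −mg cos φ (φ measured from the bottom), so Newton's second law along the string gives T − mg cos φ = m v²/r.
cos 83.7° = 0.1097, so T = m(v²/r + g cos φ) = 2.73 × ((4.01)²/2.16 + 9.81 × 0.1097) = 2.73 × (7.444 + (1.076)) = 2.73 × 8.521 = 23.26 N.

23.3 N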